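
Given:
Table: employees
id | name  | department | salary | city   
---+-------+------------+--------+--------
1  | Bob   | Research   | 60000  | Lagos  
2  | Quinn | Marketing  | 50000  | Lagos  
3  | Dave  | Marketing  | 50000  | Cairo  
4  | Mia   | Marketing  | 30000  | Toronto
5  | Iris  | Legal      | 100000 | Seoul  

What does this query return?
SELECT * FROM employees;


SELECT * returns all 5 rows with all columns

5 rows:
1, Bob, Research, 60000, Lagos
2, Quinn, Marketing, 50000, Lagos
3, Dave, Marketing, 50000, Cairo
4, Mia, Marketing, 30000, Toronto
5, Iris, Legal, 100000, Seoul


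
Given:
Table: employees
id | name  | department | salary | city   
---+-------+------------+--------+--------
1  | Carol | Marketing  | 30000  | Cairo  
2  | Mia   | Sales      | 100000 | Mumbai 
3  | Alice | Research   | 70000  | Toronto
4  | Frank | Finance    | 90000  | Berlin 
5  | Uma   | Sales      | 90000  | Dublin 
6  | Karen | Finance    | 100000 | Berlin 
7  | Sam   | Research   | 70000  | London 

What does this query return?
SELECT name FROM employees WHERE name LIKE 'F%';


LIKE 'F%' matches names starting with 'F'
Matching: 1

1 rows:
Frank


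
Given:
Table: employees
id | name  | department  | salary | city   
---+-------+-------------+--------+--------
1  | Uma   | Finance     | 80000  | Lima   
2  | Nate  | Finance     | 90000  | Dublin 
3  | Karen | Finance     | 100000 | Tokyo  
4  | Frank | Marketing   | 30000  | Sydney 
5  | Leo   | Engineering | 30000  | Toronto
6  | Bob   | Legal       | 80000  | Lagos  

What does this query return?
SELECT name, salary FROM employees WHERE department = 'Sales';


Filtering: department = 'Sales'
Matching rows: 0

Empty result set (0 rows)


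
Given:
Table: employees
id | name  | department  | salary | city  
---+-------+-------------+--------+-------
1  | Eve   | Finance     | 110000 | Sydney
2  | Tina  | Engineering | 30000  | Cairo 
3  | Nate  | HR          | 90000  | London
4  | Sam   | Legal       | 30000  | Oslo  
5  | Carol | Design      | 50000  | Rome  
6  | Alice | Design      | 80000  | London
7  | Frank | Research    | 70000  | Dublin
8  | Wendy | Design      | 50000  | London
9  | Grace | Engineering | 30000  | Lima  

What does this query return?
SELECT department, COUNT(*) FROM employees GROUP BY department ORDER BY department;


Assigning each row to its department group:
  Eve -> Finance
  Tina -> Engineering
  Nate -> HR
  Sam -> Legal
  Carol -> Design
  Alice -> Design
  Frank -> Research
  Wendy -> Design
  Grace -> Engineering


6 groups:
Design, 3
Engineering, 2
Finance, 1
HR, 1
Legal, 1
Research, 1


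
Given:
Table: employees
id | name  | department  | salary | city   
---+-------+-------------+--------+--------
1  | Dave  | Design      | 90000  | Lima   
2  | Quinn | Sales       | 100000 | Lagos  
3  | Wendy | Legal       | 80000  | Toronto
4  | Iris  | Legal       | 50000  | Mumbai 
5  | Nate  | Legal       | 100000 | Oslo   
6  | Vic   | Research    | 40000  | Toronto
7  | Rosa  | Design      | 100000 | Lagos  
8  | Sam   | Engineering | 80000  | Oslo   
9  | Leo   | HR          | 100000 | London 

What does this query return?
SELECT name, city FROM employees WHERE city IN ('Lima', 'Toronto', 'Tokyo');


Filtering: city IN ('Lima', 'Toronto', 'Tokyo')
Matching: 3 rows

3 rows:
Dave, Lima
Wendy, Toronto
Vic, Toronto


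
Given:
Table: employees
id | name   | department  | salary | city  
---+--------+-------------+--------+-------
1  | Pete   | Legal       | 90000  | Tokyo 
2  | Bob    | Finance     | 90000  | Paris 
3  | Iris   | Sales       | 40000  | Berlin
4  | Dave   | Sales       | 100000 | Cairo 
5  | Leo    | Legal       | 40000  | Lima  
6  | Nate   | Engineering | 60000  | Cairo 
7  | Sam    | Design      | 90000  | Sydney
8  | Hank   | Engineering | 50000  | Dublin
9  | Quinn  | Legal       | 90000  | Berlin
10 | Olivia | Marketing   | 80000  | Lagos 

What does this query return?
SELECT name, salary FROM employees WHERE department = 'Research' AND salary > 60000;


Filtering: department = 'Research' AND salary > 60000
Matching: 0 rows

Empty result set (0 rows)


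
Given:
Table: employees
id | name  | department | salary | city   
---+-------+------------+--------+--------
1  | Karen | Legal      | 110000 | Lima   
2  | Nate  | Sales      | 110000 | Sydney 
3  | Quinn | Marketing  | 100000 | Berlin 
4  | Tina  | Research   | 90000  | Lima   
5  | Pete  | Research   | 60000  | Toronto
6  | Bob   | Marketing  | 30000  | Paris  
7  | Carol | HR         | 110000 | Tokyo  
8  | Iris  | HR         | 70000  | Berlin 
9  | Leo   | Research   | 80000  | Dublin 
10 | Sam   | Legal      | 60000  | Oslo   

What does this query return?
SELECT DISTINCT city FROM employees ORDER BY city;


All 'city' values (row order): Lima, Sydney, Berlin, Lima, Toronto, Paris, Tokyo, Berlin, Dublin, Oslo
Removing duplicates leaves 8 unique value(s).

8 values:
Berlin
Dublin
Lima
Oslo
Paris
Sydney
Tokyo
Toronto


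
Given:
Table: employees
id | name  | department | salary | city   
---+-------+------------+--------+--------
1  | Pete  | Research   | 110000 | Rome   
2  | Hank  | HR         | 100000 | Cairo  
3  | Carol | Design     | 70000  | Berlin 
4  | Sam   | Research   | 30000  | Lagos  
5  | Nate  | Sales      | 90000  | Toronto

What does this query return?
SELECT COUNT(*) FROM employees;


COUNT(*) counts all rows

5


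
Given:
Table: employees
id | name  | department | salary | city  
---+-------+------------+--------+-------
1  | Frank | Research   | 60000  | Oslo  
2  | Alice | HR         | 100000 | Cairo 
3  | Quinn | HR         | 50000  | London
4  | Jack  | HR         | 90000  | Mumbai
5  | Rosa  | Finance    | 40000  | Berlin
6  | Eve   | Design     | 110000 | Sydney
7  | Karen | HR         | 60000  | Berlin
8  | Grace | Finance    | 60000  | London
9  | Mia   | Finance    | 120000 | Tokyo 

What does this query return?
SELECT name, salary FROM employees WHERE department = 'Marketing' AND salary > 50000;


Filtering: department = 'Marketing' AND salary > 50000
Matching: 0 rows

Empty result set (0 rows)


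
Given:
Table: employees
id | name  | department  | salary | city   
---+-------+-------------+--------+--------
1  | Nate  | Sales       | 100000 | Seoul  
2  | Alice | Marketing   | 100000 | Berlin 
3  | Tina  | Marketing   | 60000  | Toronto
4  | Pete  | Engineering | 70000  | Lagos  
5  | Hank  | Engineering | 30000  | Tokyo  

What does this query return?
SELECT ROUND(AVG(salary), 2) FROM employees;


SUM(salary) = 360000
COUNT = 5
ROUND(AVG, 2) = ROUND(360000 / 5, 2) = 72000.0

72000.0


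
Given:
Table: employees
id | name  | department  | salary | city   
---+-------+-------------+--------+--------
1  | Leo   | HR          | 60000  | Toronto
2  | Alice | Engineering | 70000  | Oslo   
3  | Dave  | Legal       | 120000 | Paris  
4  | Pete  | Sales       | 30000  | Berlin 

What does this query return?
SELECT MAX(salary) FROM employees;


Salaries: 60000, 70000, 120000, 30000
MAX = 120000

120000


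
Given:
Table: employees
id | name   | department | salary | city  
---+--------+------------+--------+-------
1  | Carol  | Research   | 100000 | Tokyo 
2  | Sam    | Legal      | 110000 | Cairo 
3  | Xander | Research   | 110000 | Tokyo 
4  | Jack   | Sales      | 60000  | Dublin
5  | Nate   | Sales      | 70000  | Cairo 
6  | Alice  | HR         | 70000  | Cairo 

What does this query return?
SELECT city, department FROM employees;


Projecting columns: city, department

6 rows:
Tokyo, Research
Cairo, Legal
Tokyo, Research
Dublin, Sales
Cairo, Sales
Cairo, HR


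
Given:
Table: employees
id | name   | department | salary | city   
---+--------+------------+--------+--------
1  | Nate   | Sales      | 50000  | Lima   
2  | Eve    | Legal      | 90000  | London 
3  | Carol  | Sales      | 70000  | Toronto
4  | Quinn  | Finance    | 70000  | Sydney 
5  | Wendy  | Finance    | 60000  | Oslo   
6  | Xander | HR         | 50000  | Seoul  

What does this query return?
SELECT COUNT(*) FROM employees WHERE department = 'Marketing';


Counting rows where department = 'Marketing'


0


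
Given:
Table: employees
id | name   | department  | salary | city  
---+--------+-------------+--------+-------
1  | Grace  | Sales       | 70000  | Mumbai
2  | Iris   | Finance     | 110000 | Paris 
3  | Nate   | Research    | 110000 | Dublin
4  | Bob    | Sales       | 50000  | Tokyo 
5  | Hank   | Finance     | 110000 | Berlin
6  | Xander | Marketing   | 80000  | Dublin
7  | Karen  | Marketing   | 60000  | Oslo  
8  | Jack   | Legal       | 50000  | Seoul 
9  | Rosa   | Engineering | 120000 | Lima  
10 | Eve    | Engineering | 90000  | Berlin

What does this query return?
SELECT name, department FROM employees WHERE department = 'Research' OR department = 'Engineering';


Filtering: department = 'Research' OR 'Engineering'
Matching: 3 rows

3 rows:
Nate, Research
Rosa, Engineering
Eve, Engineering


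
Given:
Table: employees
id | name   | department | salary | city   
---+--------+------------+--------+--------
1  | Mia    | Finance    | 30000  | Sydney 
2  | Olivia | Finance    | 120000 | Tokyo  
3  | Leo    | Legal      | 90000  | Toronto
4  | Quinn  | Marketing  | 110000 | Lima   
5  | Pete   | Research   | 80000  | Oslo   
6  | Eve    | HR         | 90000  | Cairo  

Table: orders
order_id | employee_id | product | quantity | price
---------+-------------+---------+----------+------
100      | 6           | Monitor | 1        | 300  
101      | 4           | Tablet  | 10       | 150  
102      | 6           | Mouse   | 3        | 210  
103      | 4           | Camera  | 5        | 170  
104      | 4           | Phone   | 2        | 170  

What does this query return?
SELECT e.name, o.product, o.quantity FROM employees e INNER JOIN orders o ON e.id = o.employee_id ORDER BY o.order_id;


Joining employees.id = orders.employee_id:
  employee Eve (id=6) -> order Monitor
  employee Quinn (id=4) -> order Tablet
  employee Eve (id=6) -> order Mouse
  employee Quinn (id=4) -> order Camera
  employee Quinn (id=4) -> order Phone


5 rows:
Eve, Monitor, 1
Quinn, Tablet, 10
Eve, Mouse, 3
Quinn, Camera, 5
Quinn, Phone, 2


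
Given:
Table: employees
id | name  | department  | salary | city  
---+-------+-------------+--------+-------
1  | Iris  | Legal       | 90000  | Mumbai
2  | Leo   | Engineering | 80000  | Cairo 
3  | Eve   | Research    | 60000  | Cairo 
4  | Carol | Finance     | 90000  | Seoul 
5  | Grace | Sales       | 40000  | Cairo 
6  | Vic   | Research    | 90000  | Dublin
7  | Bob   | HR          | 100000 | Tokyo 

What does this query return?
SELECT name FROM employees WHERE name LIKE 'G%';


LIKE 'G%' matches names starting with 'G'
Matching: 1

1 rows:
Grace


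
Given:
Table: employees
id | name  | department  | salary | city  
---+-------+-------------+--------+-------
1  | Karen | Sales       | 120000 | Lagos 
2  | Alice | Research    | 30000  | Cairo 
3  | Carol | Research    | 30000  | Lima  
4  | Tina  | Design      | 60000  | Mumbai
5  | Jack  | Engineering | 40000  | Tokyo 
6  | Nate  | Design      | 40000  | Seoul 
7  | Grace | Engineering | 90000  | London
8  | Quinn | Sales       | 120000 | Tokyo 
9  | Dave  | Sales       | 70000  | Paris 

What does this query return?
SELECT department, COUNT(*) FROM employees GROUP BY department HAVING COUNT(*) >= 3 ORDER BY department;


Groups with count >= 3:
  Sales: 3 -> PASS
  Design: 2 -> filtered out
  Engineering: 2 -> filtered out
  Research: 2 -> filtered out


1 groups:
Sales, 3


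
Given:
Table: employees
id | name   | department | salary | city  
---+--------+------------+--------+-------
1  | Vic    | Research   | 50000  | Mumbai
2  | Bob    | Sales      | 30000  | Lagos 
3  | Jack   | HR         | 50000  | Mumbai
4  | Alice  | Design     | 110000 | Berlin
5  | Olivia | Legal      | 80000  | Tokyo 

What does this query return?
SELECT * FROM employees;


SELECT * returns all 5 rows with all columns

5 rows:
1, Vic, Research, 50000, Mumbai
2, Bob, Sales, 30000, Lagos
3, Jack, HR, 50000, Mumbai
4, Alice, Design, 110000, Berlin
5, Olivia, Legal, 80000, Tokyo


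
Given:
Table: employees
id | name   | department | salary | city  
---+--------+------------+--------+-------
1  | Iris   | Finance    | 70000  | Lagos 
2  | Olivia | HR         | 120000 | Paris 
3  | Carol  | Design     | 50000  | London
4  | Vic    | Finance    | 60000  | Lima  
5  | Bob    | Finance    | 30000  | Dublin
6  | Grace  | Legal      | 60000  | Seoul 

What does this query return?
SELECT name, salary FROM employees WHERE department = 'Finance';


Filtering: department = 'Finance'
Matching rows: 3

3 rows:
Iris, 70000
Vic, 60000
Bob, 30000


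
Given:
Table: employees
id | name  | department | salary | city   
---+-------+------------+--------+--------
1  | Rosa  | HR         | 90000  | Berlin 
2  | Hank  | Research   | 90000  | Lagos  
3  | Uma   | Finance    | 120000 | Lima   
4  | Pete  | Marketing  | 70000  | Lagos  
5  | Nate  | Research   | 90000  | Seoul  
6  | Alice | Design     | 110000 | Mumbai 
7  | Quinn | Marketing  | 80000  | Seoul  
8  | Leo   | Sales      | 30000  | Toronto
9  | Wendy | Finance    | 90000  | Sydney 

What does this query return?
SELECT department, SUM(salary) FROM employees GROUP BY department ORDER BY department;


Summing salary within each department:
  Design: 110000 = 110000
  Finance: 120000 + 90000 = 210000
  HR: 90000 = 90000
  Marketing: 70000 + 80000 = 150000
  Research: 90000 + 90000 = 180000
  Sales: 30000 = 30000


6 groups:
Design, 110000
Finance, 210000
HR, 90000
Marketing, 150000
Research, 180000
Sales, 30000


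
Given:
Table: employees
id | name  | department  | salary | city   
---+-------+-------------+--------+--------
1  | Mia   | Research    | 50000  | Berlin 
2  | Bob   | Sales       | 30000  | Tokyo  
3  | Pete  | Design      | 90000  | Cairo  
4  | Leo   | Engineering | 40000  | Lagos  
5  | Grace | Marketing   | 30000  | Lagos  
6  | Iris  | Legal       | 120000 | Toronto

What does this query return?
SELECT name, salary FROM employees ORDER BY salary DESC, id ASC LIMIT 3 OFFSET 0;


Sort by salary DESC (id ASC tiebreak), then skip 0 and take 3
Rows 1 through 3

3 rows:
Iris, 120000
Pete, 90000
Mia, 50000


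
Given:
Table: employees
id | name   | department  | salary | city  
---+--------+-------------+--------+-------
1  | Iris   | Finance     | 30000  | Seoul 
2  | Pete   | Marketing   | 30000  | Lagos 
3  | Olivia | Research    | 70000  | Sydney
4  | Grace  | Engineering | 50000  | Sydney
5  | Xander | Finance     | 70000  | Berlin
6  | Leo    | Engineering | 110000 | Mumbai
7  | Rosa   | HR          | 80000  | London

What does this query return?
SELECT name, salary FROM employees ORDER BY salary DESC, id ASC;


Sorting by salary DESC, then id ASC for ties

7 rows:
Leo, 110000
Rosa, 80000
Olivia, 70000
Xander, 70000
Grace, 50000
Iris, 30000
Pete, 30000


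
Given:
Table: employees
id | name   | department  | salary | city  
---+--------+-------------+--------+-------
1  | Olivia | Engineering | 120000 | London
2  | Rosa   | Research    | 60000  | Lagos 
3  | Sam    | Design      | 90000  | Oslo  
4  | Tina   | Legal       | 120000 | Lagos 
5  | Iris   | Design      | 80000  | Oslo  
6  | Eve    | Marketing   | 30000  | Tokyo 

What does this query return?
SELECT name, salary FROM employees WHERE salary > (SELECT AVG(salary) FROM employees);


Subquery: AVG(salary) = 83333.33
Filtering: salary > 83333.33
  Olivia (120000) -> MATCH
  Sam (90000) -> MATCH
  Tina (120000) -> MATCH


3 rows:
Olivia, 120000
Sam, 90000
Tina, 120000


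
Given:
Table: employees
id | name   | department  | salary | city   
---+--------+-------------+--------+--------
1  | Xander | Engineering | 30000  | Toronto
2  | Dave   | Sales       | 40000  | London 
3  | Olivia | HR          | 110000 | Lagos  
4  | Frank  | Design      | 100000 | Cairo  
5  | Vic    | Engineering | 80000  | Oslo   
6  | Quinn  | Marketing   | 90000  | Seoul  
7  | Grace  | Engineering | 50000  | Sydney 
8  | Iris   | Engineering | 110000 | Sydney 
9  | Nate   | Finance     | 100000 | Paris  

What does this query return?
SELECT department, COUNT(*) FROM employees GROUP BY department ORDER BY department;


Assigning each row to its department group:
  Xander -> Engineering
  Dave -> Sales
  Olivia -> HR
  Frank -> Design
  Vic -> Engineering
  Quinn -> Marketing
  Grace -> Engineering
  Iris -> Engineering
  Nate -> Finance


6 groups:
Design, 1
Engineering, 4
Finance, 1
HR, 1
Marketing, 1
Sales, 1


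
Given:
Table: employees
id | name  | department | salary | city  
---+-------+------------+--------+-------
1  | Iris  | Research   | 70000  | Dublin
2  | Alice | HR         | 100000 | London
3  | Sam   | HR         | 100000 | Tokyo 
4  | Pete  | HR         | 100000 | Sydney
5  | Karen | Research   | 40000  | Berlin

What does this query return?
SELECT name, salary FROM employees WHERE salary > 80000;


Filtering: salary > 80000
Matching: 3 rows

3 rows:
Alice, 100000
Sam, 100000
Pete, 100000


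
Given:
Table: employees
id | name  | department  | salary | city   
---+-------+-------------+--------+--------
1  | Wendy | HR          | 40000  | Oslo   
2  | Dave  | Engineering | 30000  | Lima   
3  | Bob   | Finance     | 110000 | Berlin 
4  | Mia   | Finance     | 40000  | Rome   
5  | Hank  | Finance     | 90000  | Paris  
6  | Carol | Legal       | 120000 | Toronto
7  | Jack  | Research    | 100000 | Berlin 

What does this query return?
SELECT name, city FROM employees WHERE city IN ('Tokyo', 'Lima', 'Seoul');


Filtering: city IN ('Tokyo', 'Lima', 'Seoul')
Matching: 1 rows

1 rows:
Dave, Lima


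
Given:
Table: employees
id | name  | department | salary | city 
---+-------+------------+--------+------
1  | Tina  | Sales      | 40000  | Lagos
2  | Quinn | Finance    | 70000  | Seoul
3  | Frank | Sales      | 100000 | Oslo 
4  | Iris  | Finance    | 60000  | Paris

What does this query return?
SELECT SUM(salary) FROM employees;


SUM(salary) = 40000 + 70000 + 100000 + 60000 = 270000

270000


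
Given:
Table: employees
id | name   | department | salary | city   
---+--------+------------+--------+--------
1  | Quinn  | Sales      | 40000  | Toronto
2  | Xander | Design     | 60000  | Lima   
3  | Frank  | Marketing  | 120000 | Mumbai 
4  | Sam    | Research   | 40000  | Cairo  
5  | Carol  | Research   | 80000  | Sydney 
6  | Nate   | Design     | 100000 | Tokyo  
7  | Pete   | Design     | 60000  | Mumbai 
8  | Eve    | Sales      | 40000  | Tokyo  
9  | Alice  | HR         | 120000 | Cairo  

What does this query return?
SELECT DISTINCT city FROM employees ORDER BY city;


All 'city' values (row order): Toronto, Lima, Mumbai, Cairo, Sydney, Tokyo, Mumbai, Tokyo, Cairo
Removing duplicates leaves 6 unique value(s).

6 values:
Cairo
Lima
Mumbai
Sydney
Tokyo
Toronto


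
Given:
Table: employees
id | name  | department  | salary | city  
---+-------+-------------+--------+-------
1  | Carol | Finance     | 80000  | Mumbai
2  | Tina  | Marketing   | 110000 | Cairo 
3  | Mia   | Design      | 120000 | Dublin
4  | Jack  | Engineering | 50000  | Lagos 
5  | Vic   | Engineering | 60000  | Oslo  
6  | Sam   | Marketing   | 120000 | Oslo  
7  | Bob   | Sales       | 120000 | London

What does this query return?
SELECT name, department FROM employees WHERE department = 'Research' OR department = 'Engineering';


Filtering: department = 'Research' OR 'Engineering'
Matching: 2 rows

2 rows:
Jack, Engineering
Vic, Engineering


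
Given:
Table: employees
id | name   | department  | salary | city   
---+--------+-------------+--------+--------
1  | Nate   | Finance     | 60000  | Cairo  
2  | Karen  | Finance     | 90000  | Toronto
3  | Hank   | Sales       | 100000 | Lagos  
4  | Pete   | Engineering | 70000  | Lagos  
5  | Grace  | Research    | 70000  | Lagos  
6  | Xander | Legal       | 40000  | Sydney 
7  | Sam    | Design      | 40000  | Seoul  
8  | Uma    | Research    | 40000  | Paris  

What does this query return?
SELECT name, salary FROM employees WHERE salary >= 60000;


Filtering: salary >= 60000
Matching: 5 rows

5 rows:
Nate, 60000
Karen, 90000
Hank, 100000
Pete, 70000
Grace, 70000


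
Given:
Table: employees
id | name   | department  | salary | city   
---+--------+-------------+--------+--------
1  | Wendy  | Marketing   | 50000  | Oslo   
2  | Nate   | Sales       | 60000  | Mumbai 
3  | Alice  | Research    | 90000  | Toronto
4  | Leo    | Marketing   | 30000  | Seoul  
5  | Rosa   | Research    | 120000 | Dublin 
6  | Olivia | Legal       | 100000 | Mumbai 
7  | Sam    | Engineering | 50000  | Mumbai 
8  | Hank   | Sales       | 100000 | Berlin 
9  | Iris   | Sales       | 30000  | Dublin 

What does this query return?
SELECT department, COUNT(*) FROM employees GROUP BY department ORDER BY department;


Assigning each row to its department group:
  Wendy -> Marketing
  Nate -> Sales
  Alice -> Research
  Leo -> Marketing
  Rosa -> Research
  Olivia -> Legal
  Sam -> Engineering
  Hank -> Sales
  Iris -> Sales


5 groups:
Engineering, 1
Legal, 1
Marketing, 2
Research, 2
Sales, 3


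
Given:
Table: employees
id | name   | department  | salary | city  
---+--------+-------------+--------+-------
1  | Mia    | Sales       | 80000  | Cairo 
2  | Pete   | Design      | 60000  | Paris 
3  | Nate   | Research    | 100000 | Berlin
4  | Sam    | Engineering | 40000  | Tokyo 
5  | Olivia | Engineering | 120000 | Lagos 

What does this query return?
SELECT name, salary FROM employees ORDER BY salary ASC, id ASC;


Sorting by salary ASC, then id ASC for ties

5 rows:
Sam, 40000
Pete, 60000
Mia, 80000
Nate, 100000
Olivia, 120000


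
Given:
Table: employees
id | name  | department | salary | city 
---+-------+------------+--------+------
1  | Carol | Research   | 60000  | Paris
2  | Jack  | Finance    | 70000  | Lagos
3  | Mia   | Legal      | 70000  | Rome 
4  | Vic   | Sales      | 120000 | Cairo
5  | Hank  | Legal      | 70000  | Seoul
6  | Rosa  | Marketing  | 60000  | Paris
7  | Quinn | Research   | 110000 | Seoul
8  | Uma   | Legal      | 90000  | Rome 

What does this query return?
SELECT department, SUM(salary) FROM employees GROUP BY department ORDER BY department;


Summing salary within each department:
  Finance: 70000 = 70000
  Legal: 70000 + 70000 + 90000 = 230000
  Marketing: 60000 = 60000
  Research: 60000 + 110000 = 170000
  Sales: 120000 = 120000


5 groups:
Finance, 70000
Legal, 230000
Marketing, 60000
Research, 170000
Sales, 120000


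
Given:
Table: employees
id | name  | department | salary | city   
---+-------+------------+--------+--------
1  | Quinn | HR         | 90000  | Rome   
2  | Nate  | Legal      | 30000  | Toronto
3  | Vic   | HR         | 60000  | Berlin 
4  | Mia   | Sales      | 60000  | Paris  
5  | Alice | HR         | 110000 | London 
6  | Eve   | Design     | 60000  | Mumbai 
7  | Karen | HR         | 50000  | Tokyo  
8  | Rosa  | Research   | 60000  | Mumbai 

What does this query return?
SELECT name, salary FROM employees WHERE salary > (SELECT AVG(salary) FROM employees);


Subquery: AVG(salary) = 65000.0
Filtering: salary > 65000.0
  Quinn (90000) -> MATCH
  Alice (110000) -> MATCH


2 rows:
Quinn, 90000
Alice, 110000


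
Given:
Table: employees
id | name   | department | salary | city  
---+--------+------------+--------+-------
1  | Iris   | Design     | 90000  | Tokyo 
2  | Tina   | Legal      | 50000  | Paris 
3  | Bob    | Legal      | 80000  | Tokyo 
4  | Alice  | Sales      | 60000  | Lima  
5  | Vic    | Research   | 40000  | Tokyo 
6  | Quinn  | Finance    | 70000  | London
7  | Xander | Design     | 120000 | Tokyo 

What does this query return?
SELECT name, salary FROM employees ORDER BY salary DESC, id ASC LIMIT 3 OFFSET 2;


Sort by salary DESC (id ASC tiebreak), then skip 2 and take 3
Rows 3 through 5

3 rows:
Bob, 80000
Quinn, 70000
Alice, 60000


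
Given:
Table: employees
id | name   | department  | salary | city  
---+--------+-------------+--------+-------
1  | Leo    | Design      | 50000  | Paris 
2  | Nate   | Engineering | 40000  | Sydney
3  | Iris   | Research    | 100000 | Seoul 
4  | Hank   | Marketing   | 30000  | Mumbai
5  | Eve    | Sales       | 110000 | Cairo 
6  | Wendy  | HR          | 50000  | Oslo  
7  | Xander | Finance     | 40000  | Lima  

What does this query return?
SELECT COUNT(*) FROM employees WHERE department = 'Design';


Counting rows where department = 'Design'
  Leo -> MATCH


1


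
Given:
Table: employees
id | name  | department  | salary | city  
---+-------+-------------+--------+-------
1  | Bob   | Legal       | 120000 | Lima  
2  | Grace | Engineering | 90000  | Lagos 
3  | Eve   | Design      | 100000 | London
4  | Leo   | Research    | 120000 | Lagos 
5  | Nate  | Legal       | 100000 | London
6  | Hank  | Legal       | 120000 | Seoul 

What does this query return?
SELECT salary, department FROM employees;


Projecting columns: salary, department

6 rows:
120000, Legal
90000, Engineering
100000, Design
120000, Research
100000, Legal
120000, Legal


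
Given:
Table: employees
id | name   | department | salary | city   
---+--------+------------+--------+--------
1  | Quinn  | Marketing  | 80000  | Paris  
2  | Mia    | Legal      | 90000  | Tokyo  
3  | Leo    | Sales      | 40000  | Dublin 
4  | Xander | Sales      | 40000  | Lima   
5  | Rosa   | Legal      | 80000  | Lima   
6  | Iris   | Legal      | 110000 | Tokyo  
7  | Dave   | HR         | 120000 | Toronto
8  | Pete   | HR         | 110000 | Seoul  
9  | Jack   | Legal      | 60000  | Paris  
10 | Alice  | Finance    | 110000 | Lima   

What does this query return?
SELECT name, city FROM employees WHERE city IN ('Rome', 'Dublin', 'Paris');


Filtering: city IN ('Rome', 'Dublin', 'Paris')
Matching: 3 rows

3 rows:
Quinn, Paris
Leo, Dublin
Jack, Paris


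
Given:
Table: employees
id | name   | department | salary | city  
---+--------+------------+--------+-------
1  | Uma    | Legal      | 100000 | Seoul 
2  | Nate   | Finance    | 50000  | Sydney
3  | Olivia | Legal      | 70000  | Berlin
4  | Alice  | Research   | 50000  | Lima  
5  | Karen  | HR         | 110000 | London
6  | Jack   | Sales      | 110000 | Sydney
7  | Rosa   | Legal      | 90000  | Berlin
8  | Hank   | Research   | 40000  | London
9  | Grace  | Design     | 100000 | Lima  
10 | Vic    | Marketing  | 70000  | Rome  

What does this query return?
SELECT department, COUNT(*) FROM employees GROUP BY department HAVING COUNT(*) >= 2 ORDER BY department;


Groups with count >= 2:
  Legal: 3 -> PASS
  Research: 2 -> PASS
  Design: 1 -> filtered out
  Finance: 1 -> filtered out
  HR: 1 -> filtered out
  Marketing: 1 -> filtered out
  Sales: 1 -> filtered out


2 groups:
Legal, 3
Research, 2


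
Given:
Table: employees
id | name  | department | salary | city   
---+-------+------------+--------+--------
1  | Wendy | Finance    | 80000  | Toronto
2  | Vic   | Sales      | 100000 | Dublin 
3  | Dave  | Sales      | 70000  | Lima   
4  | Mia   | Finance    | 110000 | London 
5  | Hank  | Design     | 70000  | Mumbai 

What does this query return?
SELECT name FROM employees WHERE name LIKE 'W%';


LIKE 'W%' matches names starting with 'W'
Matching: 1

1 rows:
Wendy


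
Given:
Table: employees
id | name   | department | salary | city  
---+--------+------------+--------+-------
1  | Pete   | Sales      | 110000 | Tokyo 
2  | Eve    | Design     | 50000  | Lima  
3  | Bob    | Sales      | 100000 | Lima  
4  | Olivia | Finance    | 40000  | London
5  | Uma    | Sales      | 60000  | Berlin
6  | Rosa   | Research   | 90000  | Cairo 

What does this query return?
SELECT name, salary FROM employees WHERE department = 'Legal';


Filtering: department = 'Legal'
Matching rows: 0

Empty result set (0 rows)


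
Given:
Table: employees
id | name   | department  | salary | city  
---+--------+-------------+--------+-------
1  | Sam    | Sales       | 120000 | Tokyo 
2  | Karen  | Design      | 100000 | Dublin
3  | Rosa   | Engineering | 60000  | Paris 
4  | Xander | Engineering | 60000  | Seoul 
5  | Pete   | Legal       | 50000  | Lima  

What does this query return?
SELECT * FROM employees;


SELECT * returns all 5 rows with all columns

5 rows:
1, Sam, Sales, 120000, Tokyo
2, Karen, Design, 100000, Dublin
3, Rosa, Engineering, 60000, Paris
4, Xander, Engineering, 60000, Seoul
5, Pete, Legal, 50000, Lima


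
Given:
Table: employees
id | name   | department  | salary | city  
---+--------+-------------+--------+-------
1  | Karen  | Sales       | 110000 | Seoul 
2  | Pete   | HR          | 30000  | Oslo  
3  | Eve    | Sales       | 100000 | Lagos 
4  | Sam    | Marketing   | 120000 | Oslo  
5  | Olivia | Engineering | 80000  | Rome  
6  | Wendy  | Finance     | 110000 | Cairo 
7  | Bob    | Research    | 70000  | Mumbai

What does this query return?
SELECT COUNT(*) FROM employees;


COUNT(*) counts all rows

7


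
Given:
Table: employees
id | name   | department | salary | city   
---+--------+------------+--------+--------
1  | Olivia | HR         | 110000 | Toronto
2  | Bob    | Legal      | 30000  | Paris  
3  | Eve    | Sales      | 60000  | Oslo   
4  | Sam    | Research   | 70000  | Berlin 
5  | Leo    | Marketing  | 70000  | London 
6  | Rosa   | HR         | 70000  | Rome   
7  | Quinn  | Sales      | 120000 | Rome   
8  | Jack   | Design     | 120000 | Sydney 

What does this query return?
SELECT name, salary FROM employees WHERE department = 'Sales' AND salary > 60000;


Filtering: department = 'Sales' AND salary > 60000
Matching: 1 rows

1 rows:
Quinn, 120000


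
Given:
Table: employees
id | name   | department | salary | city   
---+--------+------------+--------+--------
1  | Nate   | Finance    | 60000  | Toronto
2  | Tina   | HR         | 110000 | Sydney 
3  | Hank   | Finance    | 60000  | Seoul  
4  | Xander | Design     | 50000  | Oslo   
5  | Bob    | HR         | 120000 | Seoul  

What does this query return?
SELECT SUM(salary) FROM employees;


SUM(salary) = 60000 + 110000 + 60000 + 50000 + 120000 = 400000

400000


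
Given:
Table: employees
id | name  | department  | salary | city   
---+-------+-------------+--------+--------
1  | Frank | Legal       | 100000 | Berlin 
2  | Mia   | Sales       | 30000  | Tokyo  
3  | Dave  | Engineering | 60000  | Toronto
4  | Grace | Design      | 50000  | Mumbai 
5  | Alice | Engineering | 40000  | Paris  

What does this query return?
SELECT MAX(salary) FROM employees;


Salaries: 100000, 30000, 60000, 50000, 40000
MAX = 100000

100000


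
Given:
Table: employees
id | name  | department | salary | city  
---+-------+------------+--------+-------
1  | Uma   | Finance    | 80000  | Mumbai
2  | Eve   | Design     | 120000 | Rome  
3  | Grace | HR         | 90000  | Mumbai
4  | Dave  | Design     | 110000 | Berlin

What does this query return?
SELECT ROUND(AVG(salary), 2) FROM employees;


SUM(salary) = 400000
COUNT = 4
ROUND(AVG, 2) = ROUND(400000 / 4, 2) = 100000.0

100000.0


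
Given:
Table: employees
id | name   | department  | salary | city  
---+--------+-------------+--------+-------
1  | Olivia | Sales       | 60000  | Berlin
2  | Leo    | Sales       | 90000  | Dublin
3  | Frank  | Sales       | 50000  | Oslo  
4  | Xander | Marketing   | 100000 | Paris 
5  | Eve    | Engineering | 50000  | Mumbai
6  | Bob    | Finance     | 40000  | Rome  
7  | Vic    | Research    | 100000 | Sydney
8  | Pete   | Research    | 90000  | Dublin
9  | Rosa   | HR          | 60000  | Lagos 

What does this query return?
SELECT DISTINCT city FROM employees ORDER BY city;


All 'city' values (row order): Berlin, Dublin, Oslo, Paris, Mumbai, Rome, Sydney, Dublin, Lagos
Removing duplicates leaves 8 unique value(s).

8 values:
Berlin
Dublin
Lagos
Mumbai
Oslo
Paris
Rome
Sydney


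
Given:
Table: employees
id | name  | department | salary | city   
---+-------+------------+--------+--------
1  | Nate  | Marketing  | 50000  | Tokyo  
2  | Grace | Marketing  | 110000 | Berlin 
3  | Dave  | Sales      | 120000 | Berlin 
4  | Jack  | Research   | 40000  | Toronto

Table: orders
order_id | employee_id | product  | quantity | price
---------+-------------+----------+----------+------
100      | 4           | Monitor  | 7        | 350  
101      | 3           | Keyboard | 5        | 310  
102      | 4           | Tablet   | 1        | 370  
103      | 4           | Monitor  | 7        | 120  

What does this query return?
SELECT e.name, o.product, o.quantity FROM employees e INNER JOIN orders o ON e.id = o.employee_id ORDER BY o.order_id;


Joining employees.id = orders.employee_id:
  employee Jack (id=4) -> order Monitor
  employee Dave (id=3) -> order Keyboard
  employee Jack (id=4) -> order Tablet
  employee Jack (id=4) -> order Monitor


4 rows:
Jack, Monitor, 7
Dave, Keyboard, 5
Jack, Tablet, 1
Jack, Monitor, 7


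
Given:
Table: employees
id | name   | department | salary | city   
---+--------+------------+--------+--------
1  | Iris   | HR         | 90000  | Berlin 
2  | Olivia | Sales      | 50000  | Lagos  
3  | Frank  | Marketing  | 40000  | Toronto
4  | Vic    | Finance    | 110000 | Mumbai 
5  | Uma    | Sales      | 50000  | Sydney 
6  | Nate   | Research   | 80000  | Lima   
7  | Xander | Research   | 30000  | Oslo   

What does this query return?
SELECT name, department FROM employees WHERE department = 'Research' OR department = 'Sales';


Filtering: department = 'Research' OR 'Sales'
Matching: 4 rows

4 rows:
Olivia, Sales
Uma, Sales
Nate, Research
Xander, Research


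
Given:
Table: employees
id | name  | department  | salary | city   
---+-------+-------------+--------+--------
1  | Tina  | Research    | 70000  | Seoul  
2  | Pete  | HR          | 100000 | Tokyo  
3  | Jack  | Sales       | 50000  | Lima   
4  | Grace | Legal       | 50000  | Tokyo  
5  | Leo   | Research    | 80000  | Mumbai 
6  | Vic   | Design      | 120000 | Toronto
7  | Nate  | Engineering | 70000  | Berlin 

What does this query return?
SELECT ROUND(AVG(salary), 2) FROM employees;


SUM(salary) = 540000
COUNT = 7
ROUND(AVG, 2) = ROUND(540000 / 7, 2) = 77142.86

77142.86


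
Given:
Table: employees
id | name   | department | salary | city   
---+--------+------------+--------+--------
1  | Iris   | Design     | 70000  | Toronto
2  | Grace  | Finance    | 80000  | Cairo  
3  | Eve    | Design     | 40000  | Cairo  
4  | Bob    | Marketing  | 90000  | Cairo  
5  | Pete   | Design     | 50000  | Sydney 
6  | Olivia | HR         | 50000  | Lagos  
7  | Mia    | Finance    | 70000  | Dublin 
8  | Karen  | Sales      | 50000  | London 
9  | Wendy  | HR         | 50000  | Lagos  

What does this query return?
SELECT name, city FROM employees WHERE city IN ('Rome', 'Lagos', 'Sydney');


Filtering: city IN ('Rome', 'Lagos', 'Sydney')
Matching: 3 rows

3 rows:
Pete, Sydney
Olivia, Lagos
Wendy, Lagos


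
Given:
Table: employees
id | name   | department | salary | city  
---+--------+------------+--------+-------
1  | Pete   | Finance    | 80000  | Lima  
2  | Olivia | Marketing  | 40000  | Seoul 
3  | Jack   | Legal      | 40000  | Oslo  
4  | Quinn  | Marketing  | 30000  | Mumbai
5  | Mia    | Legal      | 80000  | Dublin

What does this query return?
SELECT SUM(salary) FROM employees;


SUM(salary) = 80000 + 40000 + 40000 + 30000 + 80000 = 270000

270000


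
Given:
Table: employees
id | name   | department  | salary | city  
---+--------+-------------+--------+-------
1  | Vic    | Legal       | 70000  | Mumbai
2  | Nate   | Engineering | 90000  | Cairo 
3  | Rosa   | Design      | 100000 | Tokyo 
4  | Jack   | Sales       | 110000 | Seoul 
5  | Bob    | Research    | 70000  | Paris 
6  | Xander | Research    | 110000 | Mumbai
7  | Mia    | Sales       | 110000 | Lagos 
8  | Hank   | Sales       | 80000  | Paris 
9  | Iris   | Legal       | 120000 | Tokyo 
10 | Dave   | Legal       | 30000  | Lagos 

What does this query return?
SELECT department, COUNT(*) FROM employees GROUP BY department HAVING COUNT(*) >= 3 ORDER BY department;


Groups with count >= 3:
  Legal: 3 -> PASS
  Sales: 3 -> PASS
  Design: 1 -> filtered out
  Engineering: 1 -> filtered out
  Research: 2 -> filtered out


2 groups:
Legal, 3
Sales, 3


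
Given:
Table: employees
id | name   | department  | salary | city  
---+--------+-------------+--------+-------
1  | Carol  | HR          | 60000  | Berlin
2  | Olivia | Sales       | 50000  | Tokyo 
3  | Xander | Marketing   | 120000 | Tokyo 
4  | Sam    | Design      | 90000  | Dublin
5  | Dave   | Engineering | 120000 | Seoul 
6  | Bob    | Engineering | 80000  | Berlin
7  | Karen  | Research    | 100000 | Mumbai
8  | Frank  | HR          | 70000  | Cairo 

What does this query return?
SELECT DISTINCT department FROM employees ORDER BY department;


All 'department' values (row order): HR, Sales, Marketing, Design, Engineering, Engineering, Research, HR
Removing duplicates leaves 6 unique value(s).

6 values:
Design
Engineering
HR
Marketing
Research
Sales


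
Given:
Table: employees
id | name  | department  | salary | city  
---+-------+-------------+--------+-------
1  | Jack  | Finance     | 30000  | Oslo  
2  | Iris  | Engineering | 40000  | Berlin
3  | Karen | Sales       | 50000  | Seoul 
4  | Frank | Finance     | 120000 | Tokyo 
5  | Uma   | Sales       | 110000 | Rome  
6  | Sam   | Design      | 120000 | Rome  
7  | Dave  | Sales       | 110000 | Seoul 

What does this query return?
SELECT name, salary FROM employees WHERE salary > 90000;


Filtering: salary > 90000
Matching: 4 rows

4 rows:
Frank, 120000
Uma, 110000
Sam, 120000
Dave, 110000


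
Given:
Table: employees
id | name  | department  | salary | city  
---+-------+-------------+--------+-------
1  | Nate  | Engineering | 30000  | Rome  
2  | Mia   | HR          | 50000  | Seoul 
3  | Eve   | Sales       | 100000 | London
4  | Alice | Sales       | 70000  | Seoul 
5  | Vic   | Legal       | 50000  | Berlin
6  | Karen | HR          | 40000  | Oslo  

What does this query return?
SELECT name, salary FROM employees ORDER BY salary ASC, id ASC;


Sorting by salary ASC, then id ASC for ties

6 rows:
Nate, 30000
Karen, 40000
Mia, 50000
Vic, 50000
Alice, 70000
Eve, 100000


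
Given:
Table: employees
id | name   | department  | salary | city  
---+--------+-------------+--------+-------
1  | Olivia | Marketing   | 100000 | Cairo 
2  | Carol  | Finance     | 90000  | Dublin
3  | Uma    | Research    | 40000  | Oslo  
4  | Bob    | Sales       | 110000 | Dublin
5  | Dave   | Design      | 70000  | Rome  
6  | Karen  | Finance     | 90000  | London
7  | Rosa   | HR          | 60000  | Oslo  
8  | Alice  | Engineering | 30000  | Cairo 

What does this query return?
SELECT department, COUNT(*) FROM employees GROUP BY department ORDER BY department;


Assigning each row to its department group:
  Olivia -> Marketing
  Carol -> Finance
  Uma -> Research
  Bob -> Sales
  Dave -> Design
  Karen -> Finance
  Rosa -> HR
  Alice -> Engineering


7 groups:
Design, 1
Engineering, 1
Finance, 2
HR, 1
Marketing, 1
Research, 1
Sales, 1


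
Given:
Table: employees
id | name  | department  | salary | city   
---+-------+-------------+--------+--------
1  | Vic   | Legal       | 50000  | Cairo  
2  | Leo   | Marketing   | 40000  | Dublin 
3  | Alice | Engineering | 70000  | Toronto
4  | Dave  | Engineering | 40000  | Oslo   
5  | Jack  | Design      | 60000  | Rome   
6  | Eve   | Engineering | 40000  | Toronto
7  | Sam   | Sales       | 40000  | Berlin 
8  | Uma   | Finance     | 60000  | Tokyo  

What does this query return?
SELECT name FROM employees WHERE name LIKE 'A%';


LIKE 'A%' matches names starting with 'A'
Matching: 1

1 rows:
Alice


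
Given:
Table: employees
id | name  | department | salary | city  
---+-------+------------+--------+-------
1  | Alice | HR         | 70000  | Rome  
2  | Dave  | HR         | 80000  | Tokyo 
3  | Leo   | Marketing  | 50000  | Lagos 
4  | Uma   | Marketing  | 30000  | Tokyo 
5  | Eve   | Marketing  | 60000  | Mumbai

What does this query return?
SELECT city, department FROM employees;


Projecting columns: city, department

5 rows:
Rome, HR
Tokyo, HR
Lagos, Marketing
Tokyo, Marketing
Mumbai, Marketing


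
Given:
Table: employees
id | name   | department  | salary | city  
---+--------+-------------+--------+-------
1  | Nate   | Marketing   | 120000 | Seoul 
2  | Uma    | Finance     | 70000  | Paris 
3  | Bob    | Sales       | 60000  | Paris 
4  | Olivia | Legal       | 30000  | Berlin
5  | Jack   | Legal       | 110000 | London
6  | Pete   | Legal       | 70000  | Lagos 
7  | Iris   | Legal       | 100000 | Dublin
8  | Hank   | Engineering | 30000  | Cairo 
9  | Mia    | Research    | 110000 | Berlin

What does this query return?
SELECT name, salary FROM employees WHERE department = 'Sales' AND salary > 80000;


Filtering: department = 'Sales' AND salary > 80000
Matching: 0 rows

Empty result set (0 rows)
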